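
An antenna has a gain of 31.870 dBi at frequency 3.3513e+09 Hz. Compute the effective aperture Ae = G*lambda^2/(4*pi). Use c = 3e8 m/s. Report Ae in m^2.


lambda = c / f = 3.0000e+08 / 3.3513e+09 = 0.08951750 m
G_linear = 10^(31.870/10) = 1538.155
Ae = G_linear * lambda^2 / (4*pi) = 1538.155 * 0.08951750^2 / (4*pi) = 0.9809 m^2

0.9809 m^2


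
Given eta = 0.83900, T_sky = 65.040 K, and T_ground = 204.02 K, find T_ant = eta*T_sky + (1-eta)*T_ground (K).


T_ant = 0.83900 * 65.040 + (1 - 0.83900) * 204.02 = 87.42 K

87.42 K


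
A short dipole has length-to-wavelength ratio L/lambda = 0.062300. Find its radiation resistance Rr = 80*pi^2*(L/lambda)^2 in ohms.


Rr = 80 * pi^2 * (0.062300)^2 = 80 * 9.869604 * 3.881290e-03 = 3.065 ohm

3.065 ohm


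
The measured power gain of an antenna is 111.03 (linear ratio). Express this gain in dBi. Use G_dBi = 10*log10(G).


G_dBi = 10 * log10(111.03) = 20.45 dBi

20.45 dBi


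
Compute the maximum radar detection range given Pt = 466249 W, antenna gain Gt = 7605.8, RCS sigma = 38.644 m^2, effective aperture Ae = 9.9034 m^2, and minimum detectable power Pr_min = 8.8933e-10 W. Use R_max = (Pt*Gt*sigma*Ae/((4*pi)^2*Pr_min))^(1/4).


R^4 = 466249*7605.8*38.644*9.9034 / ((4*pi)^2 * 8.8933e-10) = 9.663769e+18
R_max = 9.663769e+18^0.25 = 55755 m

55755 m


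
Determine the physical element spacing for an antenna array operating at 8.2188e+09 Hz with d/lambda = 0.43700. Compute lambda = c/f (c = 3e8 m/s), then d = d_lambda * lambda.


lambda = c / f = 3.0000e+08 / 8.2188e+09 = 0.03650168 m
d = 0.43700 * 0.03650168 = 0.01595 m

0.01595 m


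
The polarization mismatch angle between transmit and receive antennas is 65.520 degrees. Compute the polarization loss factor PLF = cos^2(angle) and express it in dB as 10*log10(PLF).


PLF_linear = cos^2(65.520 deg) = 0.1717071
PLF_dB = 10 * log10(0.1717071) = -7.652 dB

-7.652 dB


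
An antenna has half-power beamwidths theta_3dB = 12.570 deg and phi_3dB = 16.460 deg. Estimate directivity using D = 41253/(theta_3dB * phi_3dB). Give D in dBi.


D_linear = 41253 / (12.570 * 16.460) = 199.3841
D_dBi = 10 * log10(199.3841) = 23.00 dBi

23.00 dBi


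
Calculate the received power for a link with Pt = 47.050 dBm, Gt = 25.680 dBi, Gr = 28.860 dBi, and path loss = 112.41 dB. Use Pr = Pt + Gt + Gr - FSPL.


Pr = 47.050 + 25.680 + 28.860 - 112.41 = -10.82 dBm

-10.82 dBm


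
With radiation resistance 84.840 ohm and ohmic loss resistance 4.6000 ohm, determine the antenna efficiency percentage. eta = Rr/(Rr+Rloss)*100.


eta = 84.840 / (84.840 + 4.6000) * 100 = 94.86%

94.86%


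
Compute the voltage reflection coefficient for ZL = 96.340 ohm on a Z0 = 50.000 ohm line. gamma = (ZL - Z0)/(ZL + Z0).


gamma = (96.340 - 50.000) / (96.340 + 50.000) = 0.3167

0.3167


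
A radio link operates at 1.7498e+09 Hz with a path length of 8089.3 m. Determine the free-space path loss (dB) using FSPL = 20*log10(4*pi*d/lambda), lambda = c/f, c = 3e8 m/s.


lambda = c / f = 3.0000e+08 / 1.7498e+09 = 0.1714482 m
FSPL = 20 * log10(4*pi*8089.3/0.1714482) = 115.5 dB

115.5 dB


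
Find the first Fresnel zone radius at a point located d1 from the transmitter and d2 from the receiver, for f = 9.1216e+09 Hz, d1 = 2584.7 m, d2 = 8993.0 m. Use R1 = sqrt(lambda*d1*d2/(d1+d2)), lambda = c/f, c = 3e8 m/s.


lambda = c / f = 3.0000e+08 / 9.1216e+09 = 0.03288897 m
R1 = sqrt(0.03288897 * 2584.7 * 8993.0 / (2584.7 + 8993.0)) = 8.126 m

8.126 m


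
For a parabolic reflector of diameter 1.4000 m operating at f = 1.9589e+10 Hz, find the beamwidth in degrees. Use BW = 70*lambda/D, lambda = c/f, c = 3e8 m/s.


lambda = c / f = 3.0000e+08 / 1.9589e+10 = 0.01531472 m
BW = 70 * 0.01531472 / 1.4000 = 0.7657 deg

0.7657 deg


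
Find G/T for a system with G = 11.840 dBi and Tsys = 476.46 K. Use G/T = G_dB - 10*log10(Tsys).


G/T = 11.840 - 10*log10(476.46) = 11.840 - 26.78026 = -14.94 dB/K

-14.94 dB/K


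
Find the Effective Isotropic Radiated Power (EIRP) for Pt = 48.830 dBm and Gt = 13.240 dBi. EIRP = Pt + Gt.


EIRP = Pt + Gt = 48.830 + 13.240 = 62.07 dBm

62.07 dBm


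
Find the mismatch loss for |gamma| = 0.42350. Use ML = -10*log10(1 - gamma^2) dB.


ML = -10 * log10(1 - 0.42350^2) = -10 * log10(0.82064775) = 0.8584 dB

0.8584 dB


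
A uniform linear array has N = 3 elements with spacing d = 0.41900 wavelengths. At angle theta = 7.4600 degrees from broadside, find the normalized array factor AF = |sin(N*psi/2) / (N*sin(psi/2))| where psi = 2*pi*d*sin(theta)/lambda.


psi = 2*pi*0.41900*sin(7.4600 deg) = 0.3418081 rad
AF = |sin(3*0.3418081/2) / (3*sin(0.3418081/2))| = 0.9614

0.9614


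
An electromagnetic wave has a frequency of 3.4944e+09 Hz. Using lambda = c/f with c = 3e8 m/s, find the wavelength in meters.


lambda = c / f = 3.0000e+08 / 3.4944e+09 = 0.08585 m

0.08585 m


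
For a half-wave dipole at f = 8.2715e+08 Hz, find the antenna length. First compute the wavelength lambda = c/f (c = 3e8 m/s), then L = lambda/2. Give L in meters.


lambda = c / f = 3.0000e+08 / 8.2715e+08 = 0.3626912 m
L = lambda / 2 = 0.3626912 / 2 = 0.1813 m

0.1813 m


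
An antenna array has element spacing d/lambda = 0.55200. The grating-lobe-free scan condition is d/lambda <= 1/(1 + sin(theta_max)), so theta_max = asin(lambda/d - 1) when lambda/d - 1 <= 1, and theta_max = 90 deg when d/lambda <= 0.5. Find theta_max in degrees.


lambda/d - 1 = 1/0.55200 - 1 = 0.8115942
theta_max = asin(0.8115942) = 54.25 deg

54.25 deg


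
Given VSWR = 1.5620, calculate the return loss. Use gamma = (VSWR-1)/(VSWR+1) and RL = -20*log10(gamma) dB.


gamma = (1.5620 - 1) / (1.5620 + 1) = 0.2193599
RL = -20 * log10(0.2193599) = 13.18 dB

13.18 dB


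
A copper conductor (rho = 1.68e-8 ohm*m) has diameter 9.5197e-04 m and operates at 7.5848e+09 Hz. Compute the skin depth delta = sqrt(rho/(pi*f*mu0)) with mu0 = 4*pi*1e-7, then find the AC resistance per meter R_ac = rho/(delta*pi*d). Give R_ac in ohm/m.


delta = sqrt(1.68e-8 / (pi * 7.5848e+09 * 4*pi*1e-7)) = 7.490360e-07 m
R_ac = 1.68e-8 / (7.490360e-07 * pi * 9.5197e-04) = 7.500 ohm/m

7.500 ohm/m


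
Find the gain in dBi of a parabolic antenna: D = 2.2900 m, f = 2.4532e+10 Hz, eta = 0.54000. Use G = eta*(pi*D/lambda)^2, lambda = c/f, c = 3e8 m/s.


lambda = c / f = 3.0000e+08 / 2.4532e+10 = 0.01222893 m
G_linear = 0.54000 * (pi * 2.2900 / 0.01222893)^2 = 186890.6
G_dBi = 10 * log10(186890.6) = 52.72 dBi

52.72 dBi


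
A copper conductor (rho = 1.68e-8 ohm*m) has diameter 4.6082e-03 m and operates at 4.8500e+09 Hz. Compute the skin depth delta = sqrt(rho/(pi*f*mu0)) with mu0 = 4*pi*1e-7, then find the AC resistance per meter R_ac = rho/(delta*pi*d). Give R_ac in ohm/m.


delta = sqrt(1.68e-8 / (pi * 4.8500e+09 * 4*pi*1e-7)) = 9.367073e-07 m
R_ac = 1.68e-8 / (9.367073e-07 * pi * 4.6082e-03) = 1.239 ohm/m

1.239 ohm/m


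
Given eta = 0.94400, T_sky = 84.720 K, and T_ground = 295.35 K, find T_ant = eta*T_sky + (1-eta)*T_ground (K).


T_ant = 0.94400 * 84.720 + (1 - 0.94400) * 295.35 = 96.52 K

96.52 K


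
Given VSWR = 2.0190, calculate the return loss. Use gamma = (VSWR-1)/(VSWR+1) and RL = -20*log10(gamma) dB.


gamma = (2.0190 - 1) / (2.0190 + 1) = 0.3375290
RL = -20 * log10(0.3375290) = 9.434 dB

9.434 dB


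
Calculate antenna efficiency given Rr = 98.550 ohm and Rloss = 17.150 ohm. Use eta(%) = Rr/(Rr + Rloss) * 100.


eta = 98.550 / (98.550 + 17.150) * 100 = 85.18%

85.18%


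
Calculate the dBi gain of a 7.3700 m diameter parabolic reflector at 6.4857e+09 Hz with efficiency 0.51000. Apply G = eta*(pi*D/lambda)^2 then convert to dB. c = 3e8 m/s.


lambda = c / f = 3.0000e+08 / 6.4857e+09 = 0.04625561 m
G_linear = 0.51000 * (pi * 7.3700 / 0.04625561)^2 = 127783.9
G_dBi = 10 * log10(127783.9) = 51.06 dBi

51.06 dBi


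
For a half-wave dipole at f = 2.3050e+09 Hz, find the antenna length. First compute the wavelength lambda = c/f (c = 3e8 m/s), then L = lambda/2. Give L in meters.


lambda = c / f = 3.0000e+08 / 2.3050e+09 = 0.1301518 m
L = lambda / 2 = 0.1301518 / 2 = 0.06508 m

0.06508 m


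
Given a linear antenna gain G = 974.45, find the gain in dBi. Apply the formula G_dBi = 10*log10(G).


G_dBi = 10 * log10(974.45) = 29.89 dBi

29.89 dBi


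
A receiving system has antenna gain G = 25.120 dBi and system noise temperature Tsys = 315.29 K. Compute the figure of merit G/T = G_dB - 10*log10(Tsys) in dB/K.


G/T = 25.120 - 10*log10(315.29) = 25.120 - 24.98710 = 0.1329 dB/K

0.1329 dB/K


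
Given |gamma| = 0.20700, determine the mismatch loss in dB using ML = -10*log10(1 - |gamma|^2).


ML = -10 * log10(1 - 0.20700^2) = -10 * log10(0.957151) = 0.1902 dB

0.1902 dB


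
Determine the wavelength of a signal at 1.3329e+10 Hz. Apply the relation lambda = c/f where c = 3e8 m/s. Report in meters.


lambda = c / f = 3.0000e+08 / 1.3329e+10 = 0.02251 m

0.02251 m


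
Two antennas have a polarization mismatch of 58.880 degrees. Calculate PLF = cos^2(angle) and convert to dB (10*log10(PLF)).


PLF_linear = cos^2(58.880 deg) = 0.2671155
PLF_dB = 10 * log10(0.2671155) = -5.733 dB

-5.733 dB


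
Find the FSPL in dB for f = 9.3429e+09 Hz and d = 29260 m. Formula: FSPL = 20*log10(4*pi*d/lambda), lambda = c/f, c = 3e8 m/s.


lambda = c / f = 3.0000e+08 / 9.3429e+09 = 0.03210994 m
FSPL = 20 * log10(4*pi*29260/0.03210994) = 141.2 dB

141.2 dB


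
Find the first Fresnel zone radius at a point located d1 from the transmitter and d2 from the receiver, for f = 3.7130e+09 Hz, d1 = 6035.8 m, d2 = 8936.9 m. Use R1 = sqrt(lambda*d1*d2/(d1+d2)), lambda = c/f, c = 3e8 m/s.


lambda = c / f = 3.0000e+08 / 3.7130e+09 = 0.08079720 m
R1 = sqrt(0.08079720 * 6035.8 * 8936.9 / (6035.8 + 8936.9)) = 17.06 m

17.06 m


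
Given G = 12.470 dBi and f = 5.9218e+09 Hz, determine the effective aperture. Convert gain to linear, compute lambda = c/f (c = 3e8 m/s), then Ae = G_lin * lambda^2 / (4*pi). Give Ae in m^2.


lambda = c / f = 3.0000e+08 / 5.9218e+09 = 0.05066027 m
G_linear = 10^(12.470/10) = 17.66038
Ae = G_linear * lambda^2 / (4*pi) = 17.66038 * 0.05066027^2 / (4*pi) = 3.607e-03 m^2

3.607e-03 m^2


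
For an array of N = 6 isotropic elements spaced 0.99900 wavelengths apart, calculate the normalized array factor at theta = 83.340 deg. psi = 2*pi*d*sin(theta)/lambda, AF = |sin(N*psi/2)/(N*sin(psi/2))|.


psi = 2*pi*0.99900*sin(83.340 deg) = 6.234545 rad
AF = |sin(6*6.234545/2) / (6*sin(6.234545/2))| = 0.9966

0.9966


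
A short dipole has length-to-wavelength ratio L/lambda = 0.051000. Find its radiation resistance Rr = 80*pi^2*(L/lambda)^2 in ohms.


Rr = 80 * pi^2 * (0.051000)^2 = 80 * 9.869604 * 2.601000e-03 = 2.054 ohm

2.054 ohm


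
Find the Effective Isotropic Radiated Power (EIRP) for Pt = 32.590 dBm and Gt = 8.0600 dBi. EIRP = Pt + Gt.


EIRP = Pt + Gt = 32.590 + 8.0600 = 40.65 dBm

40.65 dBm


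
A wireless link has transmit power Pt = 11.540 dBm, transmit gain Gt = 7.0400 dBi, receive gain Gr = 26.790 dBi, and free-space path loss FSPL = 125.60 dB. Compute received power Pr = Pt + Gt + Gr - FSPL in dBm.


Pr = 11.540 + 7.0400 + 26.790 - 125.60 = -80.23 dBm

-80.23 dBm


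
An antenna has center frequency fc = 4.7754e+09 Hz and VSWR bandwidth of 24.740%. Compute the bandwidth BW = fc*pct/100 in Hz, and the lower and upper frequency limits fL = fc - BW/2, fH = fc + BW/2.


BW = 4.7754e+09 * 24.740/100 = 1.181434e+09 Hz
fL = 4.7754e+09 - 1.181434e+09/2 = 4.185e+09 Hz
fH = 4.7754e+09 + 1.181434e+09/2 = 5.366e+09 Hz

BW=1.181e+09 Hz, fL=4.185e+09 Hz, fH=5.366e+09 Hz


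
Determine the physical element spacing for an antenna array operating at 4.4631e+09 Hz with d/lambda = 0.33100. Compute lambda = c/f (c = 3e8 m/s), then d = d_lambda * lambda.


lambda = c / f = 3.0000e+08 / 4.4631e+09 = 0.06721785 m
d = 0.33100 * 0.06721785 = 0.02225 m

0.02225 m


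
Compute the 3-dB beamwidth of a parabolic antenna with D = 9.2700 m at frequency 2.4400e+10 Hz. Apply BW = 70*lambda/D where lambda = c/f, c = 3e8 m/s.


lambda = c / f = 3.0000e+08 / 2.4400e+10 = 0.01229508 m
BW = 70 * 0.01229508 / 9.2700 = 0.09284 deg

0.09284 deg


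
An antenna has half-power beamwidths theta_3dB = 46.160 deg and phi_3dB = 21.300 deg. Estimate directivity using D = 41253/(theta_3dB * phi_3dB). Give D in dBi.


D_linear = 41253 / (46.160 * 21.300) = 41.95755
D_dBi = 10 * log10(41.95755) = 16.23 dBi

16.23 dBi


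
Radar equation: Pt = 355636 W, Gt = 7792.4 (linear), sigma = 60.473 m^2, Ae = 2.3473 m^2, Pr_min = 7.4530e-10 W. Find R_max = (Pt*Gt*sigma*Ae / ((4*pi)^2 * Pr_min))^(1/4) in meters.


R^4 = 355636*7792.4*60.473*2.3473 / ((4*pi)^2 * 7.4530e-10) = 3.342383e+18
R_max = 3.342383e+18^0.25 = 42758 m

42758 m


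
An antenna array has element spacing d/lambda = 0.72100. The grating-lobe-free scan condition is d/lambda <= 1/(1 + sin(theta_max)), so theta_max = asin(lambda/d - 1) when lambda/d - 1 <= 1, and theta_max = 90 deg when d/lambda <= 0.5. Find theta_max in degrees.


lambda/d - 1 = 1/0.72100 - 1 = 0.3869626
theta_max = asin(0.3869626) = 22.77 deg

22.77 deg


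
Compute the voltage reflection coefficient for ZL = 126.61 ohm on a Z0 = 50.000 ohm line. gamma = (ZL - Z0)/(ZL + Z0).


gamma = (126.61 - 50.000) / (126.61 + 50.000) = 0.4338

0.4338


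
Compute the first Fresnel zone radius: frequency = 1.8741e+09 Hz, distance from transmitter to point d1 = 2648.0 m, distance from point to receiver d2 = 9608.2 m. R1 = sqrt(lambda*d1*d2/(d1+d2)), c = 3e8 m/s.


lambda = c / f = 3.0000e+08 / 1.8741e+09 = 0.1600768 m
R1 = sqrt(0.1600768 * 2648.0 * 9608.2 / (2648.0 + 9608.2)) = 18.23 m

18.23 m


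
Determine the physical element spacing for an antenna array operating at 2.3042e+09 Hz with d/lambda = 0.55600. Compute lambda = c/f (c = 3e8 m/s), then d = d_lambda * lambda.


lambda = c / f = 3.0000e+08 / 2.3042e+09 = 0.1301970 m
d = 0.55600 * 0.1301970 = 0.07239 m

0.07239 m


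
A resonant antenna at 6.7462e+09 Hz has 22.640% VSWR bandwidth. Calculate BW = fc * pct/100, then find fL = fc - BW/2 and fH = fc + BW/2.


BW = 6.7462e+09 * 22.640/100 = 1.527340e+09 Hz
fL = 6.7462e+09 - 1.527340e+09/2 = 5.983e+09 Hz
fH = 6.7462e+09 + 1.527340e+09/2 = 7.510e+09 Hz

BW=1.527e+09 Hz, fL=5.983e+09 Hz, fH=7.510e+09 Hz


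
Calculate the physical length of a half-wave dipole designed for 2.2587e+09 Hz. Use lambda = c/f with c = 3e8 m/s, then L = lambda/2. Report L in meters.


lambda = c / f = 3.0000e+08 / 2.2587e+09 = 0.1328198 m
L = lambda / 2 = 0.1328198 / 2 = 0.06641 m

0.06641 m


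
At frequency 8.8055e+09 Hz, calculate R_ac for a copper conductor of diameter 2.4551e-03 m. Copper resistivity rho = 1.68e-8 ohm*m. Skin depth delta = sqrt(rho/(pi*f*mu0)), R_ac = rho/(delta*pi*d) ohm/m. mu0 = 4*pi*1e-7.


delta = sqrt(1.68e-8 / (pi * 8.8055e+09 * 4*pi*1e-7)) = 6.951808e-07 m
R_ac = 1.68e-8 / (6.951808e-07 * pi * 2.4551e-03) = 3.133 ohm/m

3.133 ohm/m


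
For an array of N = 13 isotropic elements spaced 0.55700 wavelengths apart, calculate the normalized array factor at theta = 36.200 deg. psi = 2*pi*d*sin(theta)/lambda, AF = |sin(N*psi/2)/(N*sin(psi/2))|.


psi = 2*pi*0.55700*sin(36.200 deg) = 2.066963 rad
AF = |sin(13*2.066963/2) / (13*sin(2.066963/2))| = 0.06837

0.06837


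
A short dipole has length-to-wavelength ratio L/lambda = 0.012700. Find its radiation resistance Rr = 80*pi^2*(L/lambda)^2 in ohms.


Rr = 80 * pi^2 * (0.012700)^2 = 80 * 9.869604 * 1.612900e-04 = 0.1273 ohm

0.1273 ohm


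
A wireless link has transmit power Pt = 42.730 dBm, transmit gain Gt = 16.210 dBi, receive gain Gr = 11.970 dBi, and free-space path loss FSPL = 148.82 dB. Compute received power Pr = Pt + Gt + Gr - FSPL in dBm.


Pr = 42.730 + 16.210 + 11.970 - 148.82 = -77.91 dBm

-77.91 dBm


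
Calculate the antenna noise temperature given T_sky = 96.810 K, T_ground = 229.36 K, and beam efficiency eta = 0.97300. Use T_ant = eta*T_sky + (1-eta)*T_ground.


T_ant = 0.97300 * 96.810 + (1 - 0.97300) * 229.36 = 100.4 K

100.4 K


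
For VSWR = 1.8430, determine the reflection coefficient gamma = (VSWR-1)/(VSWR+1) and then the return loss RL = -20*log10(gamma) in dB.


gamma = (1.8430 - 1) / (1.8430 + 1) = 0.2965178
RL = -20 * log10(0.2965178) = 10.56 dB

10.56 dB


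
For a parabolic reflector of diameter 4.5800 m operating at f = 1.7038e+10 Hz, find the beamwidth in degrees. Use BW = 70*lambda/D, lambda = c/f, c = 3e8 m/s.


lambda = c / f = 3.0000e+08 / 1.7038e+10 = 0.01760770 m
BW = 70 * 0.01760770 / 4.5800 = 0.2691 deg

0.2691 deg


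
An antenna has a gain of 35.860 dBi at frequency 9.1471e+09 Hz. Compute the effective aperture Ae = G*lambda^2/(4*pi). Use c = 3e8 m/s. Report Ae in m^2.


lambda = c / f = 3.0000e+08 / 9.1471e+09 = 0.03279728 m
G_linear = 10^(35.860/10) = 3854.784
Ae = G_linear * lambda^2 / (4*pi) = 3854.784 * 0.03279728^2 / (4*pi) = 0.3300 m^2

0.3300 m^2


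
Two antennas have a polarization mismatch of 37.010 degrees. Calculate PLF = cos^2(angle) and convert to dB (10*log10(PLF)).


PLF_linear = cos^2(37.010 deg) = 0.6376509
PLF_dB = 10 * log10(0.6376509) = -1.954 dB

-1.954 dB


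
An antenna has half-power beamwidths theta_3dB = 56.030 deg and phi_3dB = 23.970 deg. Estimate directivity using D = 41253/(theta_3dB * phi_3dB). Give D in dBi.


D_linear = 41253 / (56.030 * 23.970) = 30.71616
D_dBi = 10 * log10(30.71616) = 14.87 dBi

14.87 dBi


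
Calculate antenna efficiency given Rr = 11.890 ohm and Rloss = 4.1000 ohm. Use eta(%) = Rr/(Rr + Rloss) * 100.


eta = 11.890 / (11.890 + 4.1000) * 100 = 74.36%

74.36%


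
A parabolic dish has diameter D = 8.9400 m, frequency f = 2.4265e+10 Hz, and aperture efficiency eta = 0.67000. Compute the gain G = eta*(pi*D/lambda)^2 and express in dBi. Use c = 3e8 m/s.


lambda = c / f = 3.0000e+08 / 2.4265e+10 = 0.01236349 m
G_linear = 0.67000 * (pi * 8.9400 / 0.01236349)^2 = 3.457542e+06
G_dBi = 10 * log10(3.457542e+06) = 65.39 dBi

65.39 dBi


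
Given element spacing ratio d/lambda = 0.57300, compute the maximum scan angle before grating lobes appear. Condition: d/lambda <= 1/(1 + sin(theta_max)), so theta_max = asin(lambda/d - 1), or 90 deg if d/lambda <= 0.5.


lambda/d - 1 = 1/0.57300 - 1 = 0.7452007
theta_max = asin(0.7452007) = 48.18 deg

48.18 deg


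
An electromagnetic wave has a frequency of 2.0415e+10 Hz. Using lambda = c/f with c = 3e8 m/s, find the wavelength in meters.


lambda = c / f = 3.0000e+08 / 2.0415e+10 = 0.01470 m

0.01470 m


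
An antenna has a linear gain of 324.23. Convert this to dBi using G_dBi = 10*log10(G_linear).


G_dBi = 10 * log10(324.23) = 25.11 dBi

25.11 dBi


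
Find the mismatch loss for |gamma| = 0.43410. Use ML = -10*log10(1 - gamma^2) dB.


ML = -10 * log10(1 - 0.43410^2) = -10 * log10(0.81155719) = 0.9068 dB

0.9068 dB


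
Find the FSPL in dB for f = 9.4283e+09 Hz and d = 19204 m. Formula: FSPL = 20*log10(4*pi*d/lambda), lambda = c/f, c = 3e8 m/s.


lambda = c / f = 3.0000e+08 / 9.4283e+09 = 0.03181910 m
FSPL = 20 * log10(4*pi*19204/0.03181910) = 137.6 dB

137.6 dB


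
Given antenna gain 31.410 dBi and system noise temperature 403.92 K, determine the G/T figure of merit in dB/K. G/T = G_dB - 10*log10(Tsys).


G/T = 31.410 - 10*log10(403.92) = 31.410 - 26.06295 = 5.347 dB/K

5.347 dB/K


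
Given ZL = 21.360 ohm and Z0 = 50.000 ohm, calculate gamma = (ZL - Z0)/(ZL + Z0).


gamma = (21.360 - 50.000) / (21.360 + 50.000) = -0.4013

-0.4013


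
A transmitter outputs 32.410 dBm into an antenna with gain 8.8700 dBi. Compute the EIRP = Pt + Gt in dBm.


EIRP = Pt + Gt = 32.410 + 8.8700 = 41.28 dBm

41.28 dBm


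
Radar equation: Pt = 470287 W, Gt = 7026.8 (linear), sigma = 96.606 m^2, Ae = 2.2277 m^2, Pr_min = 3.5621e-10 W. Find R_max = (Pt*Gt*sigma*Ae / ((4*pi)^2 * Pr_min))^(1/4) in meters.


R^4 = 470287*7026.8*96.606*2.2277 / ((4*pi)^2 * 3.5621e-10) = 1.264316e+19
R_max = 1.264316e+19^0.25 = 59630 m

59630 m


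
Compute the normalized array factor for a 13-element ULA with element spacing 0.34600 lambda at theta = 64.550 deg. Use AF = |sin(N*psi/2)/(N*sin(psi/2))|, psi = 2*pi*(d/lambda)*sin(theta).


psi = 2*pi*0.34600*sin(64.550 deg) = 1.963020 rad
AF = |sin(13*1.963020/2) / (13*sin(1.963020/2))| = 0.01777

0.01777


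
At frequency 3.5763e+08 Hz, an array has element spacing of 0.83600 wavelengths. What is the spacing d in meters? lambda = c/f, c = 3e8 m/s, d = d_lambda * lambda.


lambda = c / f = 3.0000e+08 / 3.5763e+08 = 0.8388558 m
d = 0.83600 * 0.8388558 = 0.7013 m

0.7013 m


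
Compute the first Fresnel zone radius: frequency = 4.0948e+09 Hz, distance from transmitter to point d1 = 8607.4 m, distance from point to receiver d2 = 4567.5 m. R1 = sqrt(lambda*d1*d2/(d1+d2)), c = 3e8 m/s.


lambda = c / f = 3.0000e+08 / 4.0948e+09 = 0.07326365 m
R1 = sqrt(0.07326365 * 8607.4 * 4567.5 / (8607.4 + 4567.5)) = 14.79 m

14.79 m


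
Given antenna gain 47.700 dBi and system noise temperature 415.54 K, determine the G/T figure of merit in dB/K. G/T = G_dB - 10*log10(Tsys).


G/T = 47.700 - 10*log10(415.54) = 47.700 - 26.18613 = 21.51 dB/K

21.51 dB/K


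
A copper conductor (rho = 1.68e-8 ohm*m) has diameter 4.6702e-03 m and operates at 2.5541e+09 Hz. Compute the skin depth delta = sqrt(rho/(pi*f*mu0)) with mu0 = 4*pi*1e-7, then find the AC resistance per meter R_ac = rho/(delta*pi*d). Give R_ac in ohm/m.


delta = sqrt(1.68e-8 / (pi * 2.5541e+09 * 4*pi*1e-7)) = 1.290791e-06 m
R_ac = 1.68e-8 / (1.290791e-06 * pi * 4.6702e-03) = 0.8871 ohm/m

0.8871 ohm/m


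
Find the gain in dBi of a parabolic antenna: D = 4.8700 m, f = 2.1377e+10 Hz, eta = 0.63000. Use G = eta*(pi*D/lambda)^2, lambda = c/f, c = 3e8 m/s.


lambda = c / f = 3.0000e+08 / 2.1377e+10 = 0.01403377 m
G_linear = 0.63000 * (pi * 4.8700 / 0.01403377)^2 = 748771.8
G_dBi = 10 * log10(748771.8) = 58.74 dBi

58.74 dBi


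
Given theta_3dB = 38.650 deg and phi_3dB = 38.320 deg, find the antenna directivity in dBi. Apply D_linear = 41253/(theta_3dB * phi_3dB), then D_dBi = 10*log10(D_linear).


D_linear = 41253 / (38.650 * 38.320) = 27.85355
D_dBi = 10 * log10(27.85355) = 14.45 dBi

14.45 dBi


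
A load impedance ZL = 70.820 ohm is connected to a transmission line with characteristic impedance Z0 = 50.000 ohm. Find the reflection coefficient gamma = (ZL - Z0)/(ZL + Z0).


gamma = (70.820 - 50.000) / (70.820 + 50.000) = 0.1723

0.1723


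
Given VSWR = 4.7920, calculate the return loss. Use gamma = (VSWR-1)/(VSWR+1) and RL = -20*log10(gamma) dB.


gamma = (4.7920 - 1) / (4.7920 + 1) = 0.6546961
RL = -20 * log10(0.6546961) = 3.679 dB

3.679 dB


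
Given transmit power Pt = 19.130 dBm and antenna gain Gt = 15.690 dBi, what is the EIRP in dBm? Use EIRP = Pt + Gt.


EIRP = Pt + Gt = 19.130 + 15.690 = 34.82 dBm

34.82 dBm


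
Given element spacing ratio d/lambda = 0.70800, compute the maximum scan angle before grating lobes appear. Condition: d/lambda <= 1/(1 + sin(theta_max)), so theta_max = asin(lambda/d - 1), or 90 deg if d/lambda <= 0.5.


lambda/d - 1 = 1/0.70800 - 1 = 0.4124294
theta_max = asin(0.4124294) = 24.36 deg

24.36 deg


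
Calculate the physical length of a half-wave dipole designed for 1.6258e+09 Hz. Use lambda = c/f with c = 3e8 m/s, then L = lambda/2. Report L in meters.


lambda = c / f = 3.0000e+08 / 1.6258e+09 = 0.1845245 m
L = lambda / 2 = 0.1845245 / 2 = 0.09226 m

0.09226 m


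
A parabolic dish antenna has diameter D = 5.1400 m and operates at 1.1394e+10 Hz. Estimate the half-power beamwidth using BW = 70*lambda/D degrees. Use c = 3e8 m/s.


lambda = c / f = 3.0000e+08 / 1.1394e+10 = 0.02632965 m
BW = 70 * 0.02632965 / 5.1400 = 0.3586 deg

0.3586 deg


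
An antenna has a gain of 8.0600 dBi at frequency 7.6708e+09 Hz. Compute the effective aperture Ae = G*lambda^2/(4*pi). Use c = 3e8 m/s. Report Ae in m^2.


lambda = c / f = 3.0000e+08 / 7.6708e+09 = 0.03910935 m
G_linear = 10^(8.0600/10) = 6.397348
Ae = G_linear * lambda^2 / (4*pi) = 6.397348 * 0.03910935^2 / (4*pi) = 7.787e-04 m^2

7.787e-04 m^2


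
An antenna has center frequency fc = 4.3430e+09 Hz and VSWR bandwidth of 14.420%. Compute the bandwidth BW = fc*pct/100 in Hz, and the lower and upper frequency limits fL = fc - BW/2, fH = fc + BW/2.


BW = 4.3430e+09 * 14.420/100 = 6.262606e+08 Hz
fL = 4.3430e+09 - 6.262606e+08/2 = 4.030e+09 Hz
fH = 4.3430e+09 + 6.262606e+08/2 = 4.656e+09 Hz

BW=6.263e+08 Hz, fL=4.030e+09 Hz, fH=4.656e+09 Hz


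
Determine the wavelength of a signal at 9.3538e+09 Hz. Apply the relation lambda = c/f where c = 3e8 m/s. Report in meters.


lambda = c / f = 3.0000e+08 / 9.3538e+09 = 0.03207 m

0.03207 m


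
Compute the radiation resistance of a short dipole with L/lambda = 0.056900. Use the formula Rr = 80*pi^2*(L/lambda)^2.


Rr = 80 * pi^2 * (0.056900)^2 = 80 * 9.869604 * 3.237610e-03 = 2.556 ohm

2.556 ohm


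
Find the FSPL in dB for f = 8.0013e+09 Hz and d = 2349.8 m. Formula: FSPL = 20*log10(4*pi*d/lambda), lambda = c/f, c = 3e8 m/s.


lambda = c / f = 3.0000e+08 / 8.0013e+09 = 0.03749391 m
FSPL = 20 * log10(4*pi*2349.8/0.03749391) = 117.9 dB

117.9 dB


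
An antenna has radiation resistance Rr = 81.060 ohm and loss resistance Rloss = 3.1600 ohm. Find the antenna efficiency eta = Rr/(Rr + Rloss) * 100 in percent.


eta = 81.060 / (81.060 + 3.1600) * 100 = 96.25%

96.25%


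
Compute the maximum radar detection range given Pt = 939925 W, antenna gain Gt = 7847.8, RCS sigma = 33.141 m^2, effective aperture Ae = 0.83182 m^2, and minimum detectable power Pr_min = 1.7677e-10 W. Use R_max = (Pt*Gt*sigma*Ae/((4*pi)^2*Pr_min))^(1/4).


R^4 = 939925*7847.8*33.141*0.83182 / ((4*pi)^2 * 1.7677e-10) = 7.284635e+18
R_max = 7.284635e+18^0.25 = 51952 m

51952 m


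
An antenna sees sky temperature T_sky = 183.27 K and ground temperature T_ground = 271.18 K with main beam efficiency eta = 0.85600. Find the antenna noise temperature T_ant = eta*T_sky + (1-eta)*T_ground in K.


T_ant = 0.85600 * 183.27 + (1 - 0.85600) * 271.18 = 195.9 K

195.9 K


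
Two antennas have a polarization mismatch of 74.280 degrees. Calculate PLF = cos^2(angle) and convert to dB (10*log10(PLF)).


PLF_linear = cos^2(74.280 deg) = 0.07340657
PLF_dB = 10 * log10(0.07340657) = -11.34 dB

-11.34 dB


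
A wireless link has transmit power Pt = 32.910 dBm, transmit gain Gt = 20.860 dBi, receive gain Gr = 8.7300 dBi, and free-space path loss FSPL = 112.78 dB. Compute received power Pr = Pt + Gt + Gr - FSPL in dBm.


Pr = 32.910 + 20.860 + 8.7300 - 112.78 = -50.28 dBm

-50.28 dBm


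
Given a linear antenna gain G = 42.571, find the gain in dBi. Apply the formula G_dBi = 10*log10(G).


G_dBi = 10 * log10(42.571) = 16.29 dBi

16.29 dBi


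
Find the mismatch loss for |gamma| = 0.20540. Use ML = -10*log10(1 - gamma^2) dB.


ML = -10 * log10(1 - 0.20540^2) = -10 * log10(0.95781084) = 0.1872 dB

0.1872 dB


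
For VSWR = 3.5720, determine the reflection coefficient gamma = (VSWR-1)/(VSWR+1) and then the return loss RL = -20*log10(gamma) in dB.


gamma = (3.5720 - 1) / (3.5720 + 1) = 0.5625547
RL = -20 * log10(0.5625547) = 4.997 dB

4.997 dB


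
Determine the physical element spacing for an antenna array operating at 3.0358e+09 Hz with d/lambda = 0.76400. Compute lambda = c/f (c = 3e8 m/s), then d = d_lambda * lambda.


lambda = c / f = 3.0000e+08 / 3.0358e+09 = 0.09882074 m
d = 0.76400 * 0.09882074 = 0.07550 m

0.07550 m


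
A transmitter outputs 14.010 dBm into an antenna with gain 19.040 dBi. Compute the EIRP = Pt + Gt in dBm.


EIRP = Pt + Gt = 14.010 + 19.040 = 33.05 dBm

33.05 dBm


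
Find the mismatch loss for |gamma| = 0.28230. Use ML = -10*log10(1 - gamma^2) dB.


ML = -10 * log10(1 - 0.28230^2) = -10 * log10(0.92030671) = 0.3607 dB

0.3607 dB


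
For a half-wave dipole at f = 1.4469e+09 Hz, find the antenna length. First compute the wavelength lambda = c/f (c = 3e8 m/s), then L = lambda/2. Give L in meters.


lambda = c / f = 3.0000e+08 / 1.4469e+09 = 0.2073398 m
L = lambda / 2 = 0.2073398 / 2 = 0.1037 m

0.1037 m


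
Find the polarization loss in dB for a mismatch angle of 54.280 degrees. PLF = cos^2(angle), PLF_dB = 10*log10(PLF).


PLF_linear = cos^2(54.280 deg) = 0.3408512
PLF_dB = 10 * log10(0.3408512) = -4.674 dB

-4.674 dB


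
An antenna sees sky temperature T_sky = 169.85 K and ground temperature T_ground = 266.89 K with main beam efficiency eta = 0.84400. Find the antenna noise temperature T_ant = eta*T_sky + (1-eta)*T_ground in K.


T_ant = 0.84400 * 169.85 + (1 - 0.84400) * 266.89 = 185.0 K

185.0 K


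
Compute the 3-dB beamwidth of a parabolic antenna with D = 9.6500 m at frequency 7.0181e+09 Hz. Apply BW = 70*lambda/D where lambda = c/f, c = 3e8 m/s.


lambda = c / f = 3.0000e+08 / 7.0181e+09 = 0.04274661 m
BW = 70 * 0.04274661 / 9.6500 = 0.3101 deg

0.3101 deg


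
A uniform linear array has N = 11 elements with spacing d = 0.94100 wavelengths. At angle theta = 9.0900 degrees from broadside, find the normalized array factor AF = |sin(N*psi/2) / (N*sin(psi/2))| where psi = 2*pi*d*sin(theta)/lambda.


psi = 2*pi*0.94100*sin(9.0900 deg) = 0.9340870 rad
AF = |sin(11*0.9340870/2) / (11*sin(0.9340870/2))| = 0.1839

0.1839


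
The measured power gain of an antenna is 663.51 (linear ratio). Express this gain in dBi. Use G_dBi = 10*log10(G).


G_dBi = 10 * log10(663.51) = 28.22 dBi

28.22 dBi


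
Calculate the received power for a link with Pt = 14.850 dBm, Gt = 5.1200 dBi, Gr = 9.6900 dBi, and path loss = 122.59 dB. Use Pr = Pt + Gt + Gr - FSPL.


Pr = 14.850 + 5.1200 + 9.6900 - 122.59 = -92.93 dBm

-92.93 dBm


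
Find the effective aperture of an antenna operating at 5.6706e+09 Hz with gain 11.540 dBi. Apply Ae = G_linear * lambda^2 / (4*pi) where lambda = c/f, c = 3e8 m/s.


lambda = c / f = 3.0000e+08 / 5.6706e+09 = 0.05290445 m
G_linear = 10^(11.540/10) = 14.25608
Ae = G_linear * lambda^2 / (4*pi) = 14.25608 * 0.05290445^2 / (4*pi) = 3.175e-03 m^2

3.175e-03 m^2


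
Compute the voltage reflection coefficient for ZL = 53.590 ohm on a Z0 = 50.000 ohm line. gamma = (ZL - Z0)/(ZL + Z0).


gamma = (53.590 - 50.000) / (53.590 + 50.000) = 0.03466

0.03466


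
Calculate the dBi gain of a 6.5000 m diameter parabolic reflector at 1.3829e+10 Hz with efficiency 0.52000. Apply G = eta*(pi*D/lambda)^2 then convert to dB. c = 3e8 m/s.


lambda = c / f = 3.0000e+08 / 1.3829e+10 = 0.02169354 m
G_linear = 0.52000 * (pi * 6.5000 / 0.02169354)^2 = 460753.8
G_dBi = 10 * log10(460753.8) = 56.63 dBi

56.63 dBi


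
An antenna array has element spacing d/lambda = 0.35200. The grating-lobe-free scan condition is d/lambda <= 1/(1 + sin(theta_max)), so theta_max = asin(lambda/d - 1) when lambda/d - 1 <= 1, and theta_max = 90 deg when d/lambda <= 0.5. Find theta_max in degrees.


lambda/d - 1 = 1/0.35200 - 1 = 1.840909 >= 1
d/lambda <= 0.5, so the array can scan to endfire without grating lobes: theta_max = 90 deg

90 deg


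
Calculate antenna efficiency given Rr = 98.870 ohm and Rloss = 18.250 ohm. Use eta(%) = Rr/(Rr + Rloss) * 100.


eta = 98.870 / (98.870 + 18.250) * 100 = 84.42%

84.42%


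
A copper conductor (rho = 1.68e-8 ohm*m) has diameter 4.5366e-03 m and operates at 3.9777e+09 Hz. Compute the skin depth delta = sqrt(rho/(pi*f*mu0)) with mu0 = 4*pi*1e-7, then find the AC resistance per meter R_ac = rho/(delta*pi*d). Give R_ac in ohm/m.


delta = sqrt(1.68e-8 / (pi * 3.9777e+09 * 4*pi*1e-7)) = 1.034329e-06 m
R_ac = 1.68e-8 / (1.034329e-06 * pi * 4.5366e-03) = 1.140 ohm/m

1.140 ohm/m


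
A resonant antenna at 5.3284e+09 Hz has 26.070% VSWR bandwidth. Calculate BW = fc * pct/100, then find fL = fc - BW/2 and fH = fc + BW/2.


BW = 5.3284e+09 * 26.070/100 = 1.389114e+09 Hz
fL = 5.3284e+09 - 1.389114e+09/2 = 4.634e+09 Hz
fH = 5.3284e+09 + 1.389114e+09/2 = 6.023e+09 Hz

BW=1.389e+09 Hz, fL=4.634e+09 Hz, fH=6.023e+09 Hz


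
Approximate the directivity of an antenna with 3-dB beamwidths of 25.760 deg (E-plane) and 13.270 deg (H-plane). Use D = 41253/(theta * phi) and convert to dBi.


D_linear = 41253 / (25.760 * 13.270) = 120.6810
D_dBi = 10 * log10(120.6810) = 20.82 dBi

20.82 dBi


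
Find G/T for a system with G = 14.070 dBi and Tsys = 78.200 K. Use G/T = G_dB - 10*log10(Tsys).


G/T = 14.070 - 10*log10(78.200) = 14.070 - 18.93207 = -4.862 dB/K

-4.862 dB/K


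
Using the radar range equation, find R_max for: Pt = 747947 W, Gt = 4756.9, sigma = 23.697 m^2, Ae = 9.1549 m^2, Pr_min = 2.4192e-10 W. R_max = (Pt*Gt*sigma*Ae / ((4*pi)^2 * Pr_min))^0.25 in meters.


R^4 = 747947*4756.9*23.697*9.1549 / ((4*pi)^2 * 2.4192e-10) = 2.020460e+19
R_max = 2.020460e+19^0.25 = 67044 m

67044 m


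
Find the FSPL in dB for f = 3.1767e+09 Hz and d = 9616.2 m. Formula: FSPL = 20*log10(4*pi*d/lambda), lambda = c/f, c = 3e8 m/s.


lambda = c / f = 3.0000e+08 / 3.1767e+09 = 0.09443762 m
FSPL = 20 * log10(4*pi*9616.2/0.09443762) = 122.1 dB

122.1 dB


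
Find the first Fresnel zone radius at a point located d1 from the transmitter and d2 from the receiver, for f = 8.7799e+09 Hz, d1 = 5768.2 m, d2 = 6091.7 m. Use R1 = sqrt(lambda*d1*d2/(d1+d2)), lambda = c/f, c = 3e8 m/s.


lambda = c / f = 3.0000e+08 / 8.7799e+09 = 0.03416895 m
R1 = sqrt(0.03416895 * 5768.2 * 6091.7 / (5768.2 + 6091.7)) = 10.06 m

10.06 m


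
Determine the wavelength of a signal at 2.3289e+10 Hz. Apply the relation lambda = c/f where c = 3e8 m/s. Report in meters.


lambda = c / f = 3.0000e+08 / 2.3289e+10 = 0.01288 m

0.01288 m


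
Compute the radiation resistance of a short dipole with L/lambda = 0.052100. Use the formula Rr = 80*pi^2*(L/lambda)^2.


Rr = 80 * pi^2 * (0.052100)^2 = 80 * 9.869604 * 2.714410e-03 = 2.143 ohm

2.143 ohm


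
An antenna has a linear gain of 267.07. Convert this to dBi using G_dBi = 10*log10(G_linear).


G_dBi = 10 * log10(267.07) = 24.27 dBi

24.27 dBi


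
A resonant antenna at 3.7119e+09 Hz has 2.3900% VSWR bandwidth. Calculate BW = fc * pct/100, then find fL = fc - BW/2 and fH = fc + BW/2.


BW = 3.7119e+09 * 2.3900/100 = 8.871441e+07 Hz
fL = 3.7119e+09 - 8.871441e+07/2 = 3.668e+09 Hz
fH = 3.7119e+09 + 8.871441e+07/2 = 3.756e+09 Hz

BW=8.871e+07 Hz, fL=3.668e+09 Hz, fH=3.756e+09 Hz


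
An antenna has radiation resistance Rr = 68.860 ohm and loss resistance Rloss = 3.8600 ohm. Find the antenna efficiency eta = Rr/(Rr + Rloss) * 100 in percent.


eta = 68.860 / (68.860 + 3.8600) * 100 = 94.69%

94.69%


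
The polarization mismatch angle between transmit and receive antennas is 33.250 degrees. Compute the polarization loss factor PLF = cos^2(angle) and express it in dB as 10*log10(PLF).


PLF_linear = cos^2(33.250 deg) = 0.6993745
PLF_dB = 10 * log10(0.6993745) = -1.553 dB

-1.553 dB


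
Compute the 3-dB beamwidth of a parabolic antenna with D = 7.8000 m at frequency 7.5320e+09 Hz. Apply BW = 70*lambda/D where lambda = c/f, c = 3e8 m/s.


lambda = c / f = 3.0000e+08 / 7.5320e+09 = 0.03983006 m
BW = 70 * 0.03983006 / 7.8000 = 0.3574 deg

0.3574 deg


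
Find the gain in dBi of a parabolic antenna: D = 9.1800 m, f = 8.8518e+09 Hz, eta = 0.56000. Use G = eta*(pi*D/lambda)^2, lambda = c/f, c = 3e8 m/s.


lambda = c / f = 3.0000e+08 / 8.8518e+09 = 0.03389141 m
G_linear = 0.56000 * (pi * 9.1800 / 0.03389141)^2 = 405502.8
G_dBi = 10 * log10(405502.8) = 56.08 dBi

56.08 dBi


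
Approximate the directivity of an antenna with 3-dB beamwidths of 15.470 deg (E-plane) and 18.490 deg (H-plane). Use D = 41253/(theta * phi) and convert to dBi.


D_linear = 41253 / (15.470 * 18.490) = 144.2209
D_dBi = 10 * log10(144.2209) = 21.59 dBi

21.59 dBi


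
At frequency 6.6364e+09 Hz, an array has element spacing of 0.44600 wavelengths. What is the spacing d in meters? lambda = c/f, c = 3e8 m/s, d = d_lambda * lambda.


lambda = c / f = 3.0000e+08 / 6.6364e+09 = 0.04520523 m
d = 0.44600 * 0.04520523 = 0.02016 m

0.02016 m


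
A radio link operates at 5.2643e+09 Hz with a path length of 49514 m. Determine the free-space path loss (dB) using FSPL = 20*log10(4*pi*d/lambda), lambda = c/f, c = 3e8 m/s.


lambda = c / f = 3.0000e+08 / 5.2643e+09 = 0.05698763 m
FSPL = 20 * log10(4*pi*49514/0.05698763) = 140.8 dB

140.8 dB


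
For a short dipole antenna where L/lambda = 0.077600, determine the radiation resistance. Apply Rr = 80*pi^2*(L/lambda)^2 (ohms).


Rr = 80 * pi^2 * (0.077600)^2 = 80 * 9.869604 * 6.021760e-03 = 4.755 ohm

4.755 ohm


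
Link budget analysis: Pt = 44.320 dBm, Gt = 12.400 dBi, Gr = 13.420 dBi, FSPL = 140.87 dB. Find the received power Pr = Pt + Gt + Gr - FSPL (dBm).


Pr = 44.320 + 12.400 + 13.420 - 140.87 = -70.73 dBm

-70.73 dBm


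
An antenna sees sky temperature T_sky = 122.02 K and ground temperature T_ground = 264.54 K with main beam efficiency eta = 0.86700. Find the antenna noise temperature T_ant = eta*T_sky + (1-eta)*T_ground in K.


T_ant = 0.86700 * 122.02 + (1 - 0.86700) * 264.54 = 141.0 K

141.0 K


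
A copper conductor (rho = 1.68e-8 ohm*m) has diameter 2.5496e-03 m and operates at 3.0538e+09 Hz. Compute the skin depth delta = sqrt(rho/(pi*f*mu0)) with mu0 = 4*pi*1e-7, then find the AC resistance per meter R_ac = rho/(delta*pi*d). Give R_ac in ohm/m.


delta = sqrt(1.68e-8 / (pi * 3.0538e+09 * 4*pi*1e-7)) = 1.180469e-06 m
R_ac = 1.68e-8 / (1.180469e-06 * pi * 2.5496e-03) = 1.777 ohm/m

1.777 ohm/m


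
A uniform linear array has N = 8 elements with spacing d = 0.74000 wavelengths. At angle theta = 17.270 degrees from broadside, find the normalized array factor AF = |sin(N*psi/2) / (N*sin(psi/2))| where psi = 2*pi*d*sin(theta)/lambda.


psi = 2*pi*0.74000*sin(17.270 deg) = 1.380337 rad
AF = |sin(8*1.380337/2) / (8*sin(1.380337/2))| = 0.1355

0.1355


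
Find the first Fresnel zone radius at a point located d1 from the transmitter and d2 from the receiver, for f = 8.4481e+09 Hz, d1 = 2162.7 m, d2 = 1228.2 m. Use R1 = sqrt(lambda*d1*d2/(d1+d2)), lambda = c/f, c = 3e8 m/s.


lambda = c / f = 3.0000e+08 / 8.4481e+09 = 0.03551094 m
R1 = sqrt(0.03551094 * 2162.7 * 1228.2 / (2162.7 + 1228.2)) = 5.274 m

5.274 m


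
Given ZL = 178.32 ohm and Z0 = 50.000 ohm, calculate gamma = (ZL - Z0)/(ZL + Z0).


gamma = (178.32 - 50.000) / (178.32 + 50.000) = 0.5620

0.5620


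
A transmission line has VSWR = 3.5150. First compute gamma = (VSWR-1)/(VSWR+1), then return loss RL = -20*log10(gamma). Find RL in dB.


gamma = (3.5150 - 1) / (3.5150 + 1) = 0.5570321
RL = -20 * log10(0.5570321) = 5.082 dB

5.082 dB


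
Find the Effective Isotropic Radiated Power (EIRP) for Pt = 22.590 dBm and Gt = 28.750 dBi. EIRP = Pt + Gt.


EIRP = Pt + Gt = 22.590 + 28.750 = 51.34 dBm

51.34 dBm


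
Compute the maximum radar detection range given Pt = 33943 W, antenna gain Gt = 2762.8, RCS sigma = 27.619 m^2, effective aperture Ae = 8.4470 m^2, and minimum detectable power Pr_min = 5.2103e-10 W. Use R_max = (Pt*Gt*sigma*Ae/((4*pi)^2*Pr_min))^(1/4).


R^4 = 33943*2762.8*27.619*8.4470 / ((4*pi)^2 * 5.2103e-10) = 2.659057e+17
R_max = 2.659057e+17^0.25 = 22708 m

22708 m


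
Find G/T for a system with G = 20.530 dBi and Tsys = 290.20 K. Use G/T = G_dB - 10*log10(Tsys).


G/T = 20.530 - 10*log10(290.20) = 20.530 - 24.62697 = -4.097 dB/K

-4.097 dB/K


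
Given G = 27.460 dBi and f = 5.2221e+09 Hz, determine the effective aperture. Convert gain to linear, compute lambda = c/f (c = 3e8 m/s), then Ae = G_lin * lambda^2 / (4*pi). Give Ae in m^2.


lambda = c / f = 3.0000e+08 / 5.2221e+09 = 0.05744815 m
G_linear = 10^(27.460/10) = 557.1857
Ae = G_linear * lambda^2 / (4*pi) = 557.1857 * 0.05744815^2 / (4*pi) = 0.1463 m^2

0.1463 m^2


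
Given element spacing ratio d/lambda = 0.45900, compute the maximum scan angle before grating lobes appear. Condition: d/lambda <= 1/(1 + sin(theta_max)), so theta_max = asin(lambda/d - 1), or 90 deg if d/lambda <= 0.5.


lambda/d - 1 = 1/0.45900 - 1 = 1.178649 >= 1
d/lambda <= 0.5, so the array can scan to endfire without grating lobes: theta_max = 90 deg

90 deg
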